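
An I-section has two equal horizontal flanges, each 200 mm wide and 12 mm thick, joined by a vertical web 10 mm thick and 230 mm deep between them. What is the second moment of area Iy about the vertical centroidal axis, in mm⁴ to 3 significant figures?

Decompose the section into non-overlapping parts with the origin at the bottom-left of its bounding rectangle.
Bottom flange: 200 × 12, A = 2 400 mm², x = 100 mm, Ī = 8 000 000 mm⁴.
Web: 10 × 230, A = 2 300 mm², x = 100 mm, Ī = 19 167 mm⁴.
Top flange: 200 × 12, A = 2 400 mm², x = 100 mm, Ī = 8 000 000 mm⁴.
By symmetry the centroid is at mid-width, x̄ = 100 mm.
All pieces are centred on the vertical centroidal axis, so I = ΣĪ = 16 019 167 mm⁴.

Iy ≈ 1.60 × 10⁷ mm⁴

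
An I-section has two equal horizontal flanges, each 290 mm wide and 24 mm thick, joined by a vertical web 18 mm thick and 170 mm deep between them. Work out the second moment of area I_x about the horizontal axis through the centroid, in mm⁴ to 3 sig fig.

I_x ≈ 1.39 × 10⁸ mm⁴

Decompose the section into non-overlapping parts with the origin at the bottom-left of its bounding rectangle.
Bottom flange: 290 × 24, A = 6 960 mm², y = 12 mm, Ī = 334 080 mm⁴.
Web: 18 × 170, A = 3 060 mm², y = 109 mm, Ī = 7 369 500 mm⁴.
Top flange: 290 × 24, A = 6 960 mm², y = 206 mm, Ī = 334 080 mm⁴.
By symmetry the centroid is at mid-height, ȳ = 109 mm.
Transfer each piece to the horizontal axis through the centroid using Ī + A·d² with d = y − 109:
  bottom flange: d = -97 mm → contributes +65 820 720 mm⁴
  web: d = 0 mm → contributes +7 369 500 mm⁴
  top flange: d = 97 mm → contributes +65 820 720 mm⁴
Total I = 139 010 940 mm⁴.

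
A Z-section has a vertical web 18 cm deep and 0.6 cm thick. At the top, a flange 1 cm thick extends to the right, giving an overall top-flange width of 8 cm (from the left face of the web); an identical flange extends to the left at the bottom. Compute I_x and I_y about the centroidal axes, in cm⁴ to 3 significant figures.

Decompose the section into non-overlapping parts with the origin at the bottom-left of its bounding rectangle.
Web: 0.6 × 18, A = 10.8 cm², y = 9 cm, Ī = 291.6 cm⁴.
Top flange (beyond web): 7.4 × 1, A = 7.4 cm², y = 17.5 cm, Ī = 0.61667 cm⁴.
Bottom flange (beyond web): 7.4 × 1, A = 7.4 cm², y = 0.5 cm, Ī = 0.61667 cm⁴.
Centroid: ȳ = ΣA·y / ΣA = 9 cm.
Transfer each piece to the centroidal x-axis using Ī + A·d² with d = y − 9:
  web: d = 0 cm → contributes +291.6 cm⁴
  top flange (beyond web): d = 8.5 cm → contributes +535.27 cm⁴
  bottom flange (beyond web): d = -8.5 cm → contributes +535.27 cm⁴
Total I = 1362.1 cm⁴.
For the y-axis: x̄ = 7.7 cm.
Repeating about the centroidal y-axis gives I_y = 304.66 cm⁴.

I_x ≈ 1360 cm⁴, I_y ≈ 305 cm⁴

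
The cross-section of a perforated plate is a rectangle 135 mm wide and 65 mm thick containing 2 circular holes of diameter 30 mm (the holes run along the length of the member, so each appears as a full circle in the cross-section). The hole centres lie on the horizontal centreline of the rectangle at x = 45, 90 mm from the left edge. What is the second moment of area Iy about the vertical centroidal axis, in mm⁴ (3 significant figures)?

Iy ≈ 1.25 × 10⁷ mm⁴

Split into non-overlapping primitives; take the origin at the lower-left of the bounding box.
Plate: 135 × 65, A = 8 775 mm², x = 67.5 mm, Ī = 13 327 031 mm⁴.
Hole 1 (subtracted): ⌀30, A = 706.86 mm², x = 45 mm, Ī = 39 761 mm⁴.
Hole 2 (subtracted): ⌀30, A = 706.86 mm², x = 90 mm, Ī = 39 761 mm⁴.
By symmetry the centroid is at mid-width, x̄ = 67.5 mm.
Transfer each piece to the vertical centroidal axis using Ī + A·d² with d = x − 67.5:
  plate: d = 0 mm → contributes +13 327 031 mm⁴
  hole 1: d = -22.5 mm → contributes −397 608 mm⁴
  hole 2: d = 22.5 mm → contributes −397 608 mm⁴
Total I = 12 531 816 mm⁴.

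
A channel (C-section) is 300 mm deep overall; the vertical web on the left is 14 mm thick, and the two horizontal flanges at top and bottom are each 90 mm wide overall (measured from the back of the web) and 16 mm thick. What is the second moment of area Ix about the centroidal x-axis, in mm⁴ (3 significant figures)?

Treat the section as a set of non-overlapping primitives; coordinates are from the bounding-box lower-left.
Web: 14 × 300, A = 4 200 mm², y = 150 mm, Ī = 31 500 000 mm⁴.
Top flange (beyond web): 76 × 16, A = 1 216 mm², y = 292 mm, Ī = 25 941 mm⁴.
Bottom flange (beyond web): 76 × 16, A = 1 216 mm², y = 8 mm, Ī = 25 941 mm⁴.
By symmetry the centroid is at mid-height, ȳ = 150 mm.
Transfer each piece to the centroidal x-axis using Ī + A·d² with d = y − 150:
  web: d = 0 mm → contributes +31 500 000 mm⁴
  top flange (beyond web): d = 142 mm → contributes +24 545 365 mm⁴
  bottom flange (beyond web): d = -142 mm → contributes +24 545 365 mm⁴
Total I = 80 590 731 mm⁴.

Ix ≈ 8.06 × 10⁷ mm⁴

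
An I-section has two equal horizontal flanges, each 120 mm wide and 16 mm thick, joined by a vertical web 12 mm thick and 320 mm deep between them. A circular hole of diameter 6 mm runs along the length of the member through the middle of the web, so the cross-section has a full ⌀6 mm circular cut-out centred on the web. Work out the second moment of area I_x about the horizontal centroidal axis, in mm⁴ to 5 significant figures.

Break the section into simple shapes (no overlaps), measuring from the bottom-left corner of the bounding box.
Bottom flange: 120 × 16, A = 1 920 mm², y = 8 mm, Ī = 40 960 mm⁴.
Web: 12 × 320, A = 3 840 mm², y = 176 mm, Ī = 32 768 000 mm⁴.
Top flange: 120 × 16, A = 1 920 mm², y = 344 mm, Ī = 40 960 mm⁴.
Hole (subtracted): ⌀6, A = 28.27433 mm², y = 176 mm, Ī = 63.61725 mm⁴.
By symmetry the centroid is at mid-height, ȳ = 176 mm.
Transfer each piece to the horizontal centroidal axis using Ī + A·d² with d = y − 176:
  bottom flange: d = -168 mm → contributes +54 231 040 mm⁴
  web: d = 0 mm → contributes +32 768 000 mm⁴
  top flange: d = 168 mm → contributes +54 231 040 mm⁴
  hole: d = 0 mm → contributes −63.61725 mm⁴
Total I = 141 230 016 mm⁴.

I_x ≈ 1.4123 × 10⁸ mm⁴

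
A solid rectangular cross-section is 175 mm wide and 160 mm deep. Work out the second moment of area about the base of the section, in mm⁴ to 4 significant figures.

I_base ≈ 2.389 × 10⁸ mm⁴

The section: 175 × 160, A = 28 000 mm², y = 80 mm, Ī = 59 733 333 mm⁴.
Transfer it to the bottom edge using Ī + A·d² with d = y − 0:
  the section: d = 80 mm → contributes +238 933 333 mm⁴
Total I = 238 933 333 mm⁴.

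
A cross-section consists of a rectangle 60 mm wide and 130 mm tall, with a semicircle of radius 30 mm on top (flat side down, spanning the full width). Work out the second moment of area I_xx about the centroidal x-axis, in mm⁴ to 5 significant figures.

I_xx ≈ 1.8305 × 10⁷ mm⁴

Break the section into simple shapes (no overlaps), measuring from the bottom-left corner of the bounding box.
Rectangular body: 60 × 130, A = 7 800 mm², y = 65 mm, Ī = 10 985 000 mm⁴.
Semicircular cap: semicircle r = 30, A = 1413.717 mm², y = 142.7324 mm, Ī = 88903.14 mm⁴.
Centroid: ȳ = ΣA·y / ΣA = 76.92696 mm.
Transfer each piece to the centroidal x-axis using Ī + A·d² with d = y − 76.92696:
  rectangular body: d = -11.92696 mm → contributes +12 094 568 mm⁴
  semicircular cap: d = 65.80544 mm → contributes +6 210 800 mm⁴
Total I = 18 305 367 mm⁴.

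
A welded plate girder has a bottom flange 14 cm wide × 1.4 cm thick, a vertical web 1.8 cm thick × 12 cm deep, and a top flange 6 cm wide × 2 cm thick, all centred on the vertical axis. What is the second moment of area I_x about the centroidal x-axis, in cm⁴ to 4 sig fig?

Split into non-overlapping primitives; take the origin at the lower-left of the bounding box.
Bottom plate: 14 × 1.4, A = 19.6 cm², y = 0.7 cm, Ī = 3.20133 cm⁴.
Web plate: 1.8 × 12, A = 21.6 cm², y = 7.4 cm, Ī = 259.2 cm⁴.
Top plate: 6 × 2, A = 12 cm², y = 14.4 cm, Ī = 4 cm⁴.
Centroid: ȳ = ΣA·y / ΣA = 6.51053 cm.
Transfer each piece to the centroidal x-axis using Ī + A·d² with d = y − 6.51053:
  bottom plate: d = -5.81053 cm → contributes +664.941 cm⁴
  web plate: d = 0.889474 cm → contributes +276.289 cm⁴
  top plate: d = 7.88947 cm → contributes +750.926 cm⁴
Total I = 1692.16 cm⁴.

I_x ≈ 1692 cm⁴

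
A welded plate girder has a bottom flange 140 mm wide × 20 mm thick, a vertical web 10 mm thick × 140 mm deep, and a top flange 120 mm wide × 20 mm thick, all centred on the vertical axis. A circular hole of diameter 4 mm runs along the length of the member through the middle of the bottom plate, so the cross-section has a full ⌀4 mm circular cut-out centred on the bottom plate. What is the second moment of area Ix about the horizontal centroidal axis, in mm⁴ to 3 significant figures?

Ix ≈ 3.55 × 10⁷ mm⁴

Split into non-overlapping primitives; take the origin at the lower-left of the bounding box.
Bottom plate: 140 × 20, A = 2 800 mm², y = 10 mm, Ī = 93 333 mm⁴.
Web plate: 10 × 140, A = 1 400 mm², y = 90 mm, Ī = 2 286 667 mm⁴.
Top plate: 120 × 20, A = 2 400 mm², y = 170 mm, Ī = 80 000 mm⁴.
Hole (subtracted): ⌀4, A = 12.566 mm², y = 10 mm, Ī = 12.566 mm⁴.
Centroid: ȳ = ΣA·y / ΣA = 85.295 mm.
Transfer each piece to the horizontal centroidal axis using Ī + A·d² with d = y − 85.295:
  bottom plate: d = -75.295 mm → contributes +15 967 425 mm⁴
  web plate: d = 4.7051 mm → contributes +2 317 660 mm⁴
  top plate: d = 84.705 mm → contributes +17 299 899 mm⁴
  hole: d = -75.295 mm → contributes −71 255 mm⁴
Total I = 35 513 729 mm⁴.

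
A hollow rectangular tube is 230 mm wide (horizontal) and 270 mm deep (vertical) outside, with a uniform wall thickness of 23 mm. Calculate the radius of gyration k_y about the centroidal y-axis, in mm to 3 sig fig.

k_y ≈ 86.8 mm

Decompose the section into non-overlapping parts with the origin at the bottom-left of its bounding rectangle.
Outer rectangle: 230 × 270, A = 62 100 mm², x = 115 mm, Ī = 273 757 500 mm⁴.
Inner void (subtracted): 184 × 224, A = 41 216 mm², x = 115 mm, Ī = 116 284 075 mm⁴.
By symmetry the centroid is at mid-width, x̄ = 115 mm.
All pieces are centred on the centroidal y-axis, so I = ΣĪ (holes subtracted) = 157 473 425 mm⁴.
Radius of gyration: k = √(I/A) = √(157 473 425 / 20 884) = 86.835 mm.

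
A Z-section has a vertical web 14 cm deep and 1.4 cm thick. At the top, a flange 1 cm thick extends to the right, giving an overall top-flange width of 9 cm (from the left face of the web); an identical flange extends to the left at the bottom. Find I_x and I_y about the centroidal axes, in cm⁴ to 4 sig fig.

Split into non-overlapping primitives; take the origin at the lower-left of the bounding box.
Web: 1.4 × 14, A = 19.6 cm², y = 7 cm, Ī = 320.133 cm⁴.
Top flange (beyond web): 7.6 × 1, A = 7.6 cm², y = 13.5 cm, Ī = 0.633333 cm⁴.
Bottom flange (beyond web): 7.6 × 1, A = 7.6 cm², y = 0.5 cm, Ī = 0.633333 cm⁴.
Centroid: ȳ = ΣA·y / ΣA = 7 cm.
Transfer each piece to the centroidal x-axis using Ī + A·d² with d = y − 7:
  web: d = 0 cm → contributes +320.133 cm⁴
  top flange (beyond web): d = 6.5 cm → contributes +321.733 cm⁴
  bottom flange (beyond web): d = -6.5 cm → contributes +321.733 cm⁴
Total I = 963.6 cm⁴.
For the y-axis: x̄ = 8.3 cm.
Repeating about the centroidal y-axis gives I_y = 384.164 cm⁴.

I_x ≈ 963.6 cm⁴, I_y ≈ 384.2 cm⁴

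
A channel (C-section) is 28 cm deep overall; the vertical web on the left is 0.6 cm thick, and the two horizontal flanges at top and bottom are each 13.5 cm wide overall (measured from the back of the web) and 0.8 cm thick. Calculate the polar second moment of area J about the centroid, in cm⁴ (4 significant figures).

Treat the section as a set of non-overlapping primitives; coordinates are from the bounding-box lower-left.
Web: 0.6 × 28, A = 16.8 cm², y = 14 cm, Ī = 1097.6 cm⁴.
Top flange (beyond web): 12.9 × 0.8, A = 10.32 cm², y = 27.6 cm, Ī = 0.5504 cm⁴.
Bottom flange (beyond web): 12.9 × 0.8, A = 10.32 cm², y = 0.4 cm, Ī = 0.5504 cm⁴.
By symmetry the centroid is at mid-height, ȳ = 14 cm.
Transfer each piece to the centroidal x-axis using Ī + A·d² with d = y − 14:
  web: d = 0 cm → contributes +1097.6 cm⁴
  top flange (beyond web): d = 13.6 cm → contributes +1909.34 cm⁴
  bottom flange (beyond web): d = -13.6 cm → contributes +1909.34 cm⁴
Total I = 4916.28 cm⁴.
For the y-axis: x̄ = 4.02115 cm.
Repeating about the centroidal y-axis gives I_y = 708.708 cm⁴.
Polar second moment: J = I_x + I_y = 5624.98 cm⁴.

J ≈ 5625 cm⁴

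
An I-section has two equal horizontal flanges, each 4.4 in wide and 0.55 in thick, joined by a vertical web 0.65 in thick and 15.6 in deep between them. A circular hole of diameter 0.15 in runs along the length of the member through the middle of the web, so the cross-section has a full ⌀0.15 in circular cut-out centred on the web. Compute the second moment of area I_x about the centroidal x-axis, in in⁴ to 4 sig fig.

Break the section into simple shapes (no overlaps), measuring from the bottom-left corner of the bounding box.
Bottom flange: 4.4 × 0.55, A = 2.42 in², y = 0.275 in, Ī = 0.0610042 in⁴.
Web: 0.65 × 15.6, A = 10.14 in², y = 8.35 in, Ī = 205.639 in⁴.
Top flange: 4.4 × 0.55, A = 2.42 in², y = 16.425 in, Ī = 0.0610042 in⁴.
Hole (subtracted): ⌀0.15, A = 0.0176715 in², y = 8.35 in, Ī = 0.0000248505 in⁴.
By symmetry the centroid is at mid-height, ȳ = 8.35 in.
Transfer each piece to the centroidal x-axis using Ī + A·d² with d = y − 8.35:
  bottom flange: d = -8.075 in → contributes +157.859 in⁴
  web: d = 0 in → contributes +205.639 in⁴
  top flange: d = 8.075 in → contributes +157.859 in⁴
  hole: d = 0 in → contributes −0.0000248505 in⁴
Total I = 521.356 in⁴.

I_x ≈ 521.4 in⁴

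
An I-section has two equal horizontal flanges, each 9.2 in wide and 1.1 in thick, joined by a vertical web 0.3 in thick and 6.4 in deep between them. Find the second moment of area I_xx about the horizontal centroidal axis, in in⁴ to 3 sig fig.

I_xx ≈ 293 in⁴

Split into non-overlapping primitives; take the origin at the lower-left of the bounding box.
Bottom flange: 9.2 × 1.1, A = 10.12 in², y = 0.55 in, Ī = 1.0204 in⁴.
Web: 0.3 × 6.4, A = 1.92 in², y = 4.3 in, Ī = 6.5536 in⁴.
Top flange: 9.2 × 1.1, A = 10.12 in², y = 8.05 in, Ī = 1.0204 in⁴.
By symmetry the centroid is at mid-height, ȳ = 4.3 in.
Transfer each piece to the horizontal centroidal axis using Ī + A·d² with d = y − 4.3:
  bottom flange: d = -3.75 in → contributes +143.33 in⁴
  web: d = 0 in → contributes +6.5536 in⁴
  top flange: d = 3.75 in → contributes +143.33 in⁴
Total I = 293.22 in⁴.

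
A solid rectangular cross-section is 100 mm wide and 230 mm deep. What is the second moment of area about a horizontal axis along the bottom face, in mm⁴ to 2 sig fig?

The section: 100 × 230, A = 23 000 mm², y = 115 mm, Ī = 101 391 667 mm⁴.
Transfer it to the bottom edge using Ī + A·d² with d = y − 0:
  the section: d = 115 mm → contributes +405 566 667 mm⁴
Total I = 405 566 667 mm⁴.

I_base ≈ 4.1 × 10⁸ mm⁴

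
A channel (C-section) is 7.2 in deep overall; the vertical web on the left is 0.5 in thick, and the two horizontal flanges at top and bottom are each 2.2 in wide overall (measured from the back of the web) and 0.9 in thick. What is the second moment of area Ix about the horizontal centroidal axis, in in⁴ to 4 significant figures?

Ix ≈ 46.12 in⁴

Decompose the section into non-overlapping parts with the origin at the bottom-left of its bounding rectangle.
Web: 0.5 × 7.2, A = 3.6 in², y = 3.6 in, Ī = 15.552 in⁴.
Top flange (beyond web): 1.7 × 0.9, A = 1.53 in², y = 6.75 in, Ī = 0.103275 in⁴.
Bottom flange (beyond web): 1.7 × 0.9, A = 1.53 in², y = 0.45 in, Ī = 0.103275 in⁴.
By symmetry the centroid is at mid-height, ȳ = 3.6 in.
Transfer each piece to the horizontal centroidal axis using Ī + A·d² with d = y − 3.6:
  web: d = 0 in → contributes +15.552 in⁴
  top flange (beyond web): d = 3.15 in → contributes +15.2847 in⁴
  bottom flange (beyond web): d = -3.15 in → contributes +15.2847 in⁴
Total I = 46.1214 in⁴.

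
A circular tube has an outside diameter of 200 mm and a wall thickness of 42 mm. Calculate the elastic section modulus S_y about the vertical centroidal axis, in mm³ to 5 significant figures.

S_y ≈ 6.9652 × 10⁵ mm³

Break the section into simple shapes (no overlaps), measuring from the bottom-left corner of the bounding box.
Outer circle: ⌀200, A = 31415.93 mm², x = 100 mm, Ī = 78 539 816 mm⁴.
Bore (subtracted): ⌀116, A = 10568.32 mm², x = 100 mm, Ī = 8 887 955 mm⁴.
By symmetry the centroid is at mid-width, x̄ = 100 mm.
All pieces are centred on the vertical centroidal axis, so I = ΣĪ (holes subtracted) = 69 651 861 mm⁴.
Extreme fibre distance c = 100 mm; S = I/c = 696518.6 mm³.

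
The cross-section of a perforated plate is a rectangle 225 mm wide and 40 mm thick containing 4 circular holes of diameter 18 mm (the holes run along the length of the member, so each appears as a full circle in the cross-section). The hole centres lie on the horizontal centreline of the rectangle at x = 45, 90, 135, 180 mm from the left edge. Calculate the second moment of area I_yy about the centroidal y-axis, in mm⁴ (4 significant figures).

Treat the section as a set of non-overlapping primitives; coordinates are from the bounding-box lower-left.
Plate: 225 × 40, A = 9 000 mm², x = 112.5 mm, Ī = 37 968 750 mm⁴.
Hole 1 (subtracted): ⌀18, A = 254.469 mm², x = 45 mm, Ī = 5 153 mm⁴.
Hole 2 (subtracted): ⌀18, A = 254.469 mm², x = 90 mm, Ī = 5 153 mm⁴.
Hole 3 (subtracted): ⌀18, A = 254.469 mm², x = 135 mm, Ī = 5 153 mm⁴.
Hole 4 (subtracted): ⌀18, A = 254.469 mm², x = 180 mm, Ī = 5 153 mm⁴.
By symmetry the centroid is at mid-width, x̄ = 112.5 mm.
Transfer each piece to the centroidal y-axis using Ī + A·d² with d = x − 112.5:
  plate: d = 0 mm → contributes +37 968 750 mm⁴
  hole 1: d = -67.5 mm → contributes −1 164 577 mm⁴
  hole 2: d = -22.5 mm → contributes −133 978 mm⁴
  hole 3: d = 22.5 mm → contributes −133 978 mm⁴
  hole 4: d = 67.5 mm → contributes −1 164 577 mm⁴
Total I = 35 371 639 mm⁴.

I_yy ≈ 3.537 × 10⁷ mm⁴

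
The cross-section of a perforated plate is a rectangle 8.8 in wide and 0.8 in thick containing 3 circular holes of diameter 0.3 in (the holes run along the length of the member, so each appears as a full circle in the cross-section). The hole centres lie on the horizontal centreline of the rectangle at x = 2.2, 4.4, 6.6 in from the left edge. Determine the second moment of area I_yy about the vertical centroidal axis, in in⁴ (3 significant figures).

I_yy ≈ 44.7 in⁴

Break the section into simple shapes (no overlaps), measuring from the bottom-left corner of the bounding box.
Plate: 8.8 × 0.8, A = 7.04 in², x = 4.4 in, Ī = 45.431 in⁴.
Hole 1 (subtracted): ⌀0.3, A = 0.070686 in², x = 2.2 in, Ī = 0.00039761 in⁴.
Hole 2 (subtracted): ⌀0.3, A = 0.070686 in², x = 4.4 in, Ī = 0.00039761 in⁴.
Hole 3 (subtracted): ⌀0.3, A = 0.070686 in², x = 6.6 in, Ī = 0.00039761 in⁴.
By symmetry the centroid is at mid-width, x̄ = 4.4 in.
Transfer each piece to the vertical centroidal axis using Ī + A·d² with d = x − 4.4:
  plate: d = 0 in → contributes +45.431 in⁴
  hole 1: d = -2.2 in → contributes −0.34252 in⁴
  hole 2: d = 0 in → contributes −0.00039761 in⁴
  hole 3: d = 2.2 in → contributes −0.34252 in⁴
Total I = 44.746 in⁴.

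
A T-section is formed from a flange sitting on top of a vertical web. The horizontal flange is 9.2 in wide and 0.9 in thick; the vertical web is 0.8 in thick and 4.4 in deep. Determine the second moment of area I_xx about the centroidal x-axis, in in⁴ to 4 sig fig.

I_xx ≈ 23.58 in⁴

Decompose the section into non-overlapping parts with the origin at the bottom-left of its bounding rectangle.
Flange: 9.2 × 0.9, A = 8.28 in², y = 4.85 in, Ī = 0.5589 in⁴.
Web: 0.8 × 4.4, A = 3.52 in², y = 2.2 in, Ī = 5.67893 in⁴.
Centroid: ȳ = ΣA·y / ΣA = 4.05949 in.
Transfer each piece to the centroidal x-axis using Ī + A·d² with d = y − 4.05949:
  flange: d = 0.790508 in → contributes +5.7331 in⁴
  web: d = -1.85949 in → contributes +17.8501 in⁴
Total I = 23.5832 in⁴.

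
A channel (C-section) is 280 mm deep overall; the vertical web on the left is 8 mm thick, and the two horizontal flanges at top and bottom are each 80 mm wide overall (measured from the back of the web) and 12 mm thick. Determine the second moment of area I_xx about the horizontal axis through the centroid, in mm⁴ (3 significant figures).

Break the section into simple shapes (no overlaps), measuring from the bottom-left corner of the bounding box.
Web: 8 × 280, A = 2 240 mm², y = 140 mm, Ī = 14 634 667 mm⁴.
Top flange (beyond web): 72 × 12, A = 864 mm², y = 274 mm, Ī = 10 368 mm⁴.
Bottom flange (beyond web): 72 × 12, A = 864 mm², y = 6 mm, Ī = 10 368 mm⁴.
By symmetry the centroid is at mid-height, ȳ = 140 mm.
Transfer each piece to the horizontal axis through the centroid using Ī + A·d² with d = y − 140:
  web: d = 0 mm → contributes +14 634 667 mm⁴
  top flange (beyond web): d = 134 mm → contributes +15 524 352 mm⁴
  bottom flange (beyond web): d = -134 mm → contributes +15 524 352 mm⁴
Total I = 45 683 371 mm⁴.

I_xx ≈ 4.57 × 10⁷ mm⁴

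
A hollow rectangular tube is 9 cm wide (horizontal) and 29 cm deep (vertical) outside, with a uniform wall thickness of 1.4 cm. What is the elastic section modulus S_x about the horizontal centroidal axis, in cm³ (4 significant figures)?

Split into non-overlapping primitives; take the origin at the lower-left of the bounding box.
Outer rectangle: 9 × 29, A = 261 cm², y = 14.5 cm, Ī = 18291.8 cm⁴.
Inner void (subtracted): 6.2 × 26.2, A = 162.44 cm², y = 14.5 cm, Ī = 9292.11 cm⁴.
By symmetry the centroid is at mid-height, ȳ = 14.5 cm.
All pieces are centred on the horizontal centroidal axis, so I = ΣĪ (holes subtracted) = 8999.64 cm⁴.
Extreme fibre distance c = 14.5 cm; S = I/c = 620.665 cm³.

S_x ≈ 620.7 cm³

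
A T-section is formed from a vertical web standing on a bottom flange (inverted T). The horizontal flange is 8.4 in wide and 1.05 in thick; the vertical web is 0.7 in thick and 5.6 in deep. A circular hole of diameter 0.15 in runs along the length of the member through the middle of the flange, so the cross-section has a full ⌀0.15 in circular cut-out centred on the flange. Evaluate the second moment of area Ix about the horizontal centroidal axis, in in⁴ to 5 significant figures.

Split into non-overlapping primitives; take the origin at the lower-left of the bounding box.
Flange: 8.4 × 1.05, A = 8.82 in², y = 0.525 in, Ī = 0.8103375 in⁴.
Web: 0.7 × 5.6, A = 3.92 in², y = 3.85 in, Ī = 10.24427 in⁴.
Hole (subtracted): ⌀0.15, A = 0.01767146 in², y = 0.525 in, Ī = 0.00002485049 in⁴.
Centroid: ȳ = ΣA·y / ΣA = 1.549498 in.
Transfer each piece to the horizontal centroidal axis using Ī + A·d² with d = y − 1.549498:
  flange: d = -1.024498 in → contributes +10.06778 in⁴
  web: d = 2.300502 in → contributes +30.99012 in⁴
  hole: d = -1.024498 in → contributes −0.01857275 in⁴
Total I = 41.03932 in⁴.

Ix ≈ 41.039 in⁴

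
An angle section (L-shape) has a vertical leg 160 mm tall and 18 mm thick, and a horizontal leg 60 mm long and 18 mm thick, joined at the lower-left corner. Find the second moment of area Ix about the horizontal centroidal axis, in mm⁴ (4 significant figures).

Split into non-overlapping primitives; take the origin at the lower-left of the bounding box.
Vertical leg: 18 × 160, A = 2 880 mm², y = 80 mm, Ī = 6 144 000 mm⁴.
Horizontal leg (remainder): 42 × 18, A = 756 mm², y = 9 mm, Ī = 20 412 mm⁴.
Centroid: ȳ = ΣA·y / ΣA = 65.2376 mm.
Transfer each piece to the horizontal centroidal axis using Ī + A·d² with d = y − 65.2376:
  vertical leg: d = 14.7624 mm → contributes +6 771 632 mm⁴
  horizontal leg (remainder): d = -56.2376 mm → contributes +2 411 391 mm⁴
Total I = 9 183 023 mm⁴.

Ix ≈ 9.183 × 10⁶ mm⁴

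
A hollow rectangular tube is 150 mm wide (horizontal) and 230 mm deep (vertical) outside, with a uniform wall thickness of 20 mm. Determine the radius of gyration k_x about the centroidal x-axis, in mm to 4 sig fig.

Decompose the section into non-overlapping parts with the origin at the bottom-left of its bounding rectangle.
Outer rectangle: 150 × 230, A = 34 500 mm², y = 115 mm, Ī = 152 087 500 mm⁴.
Inner void (subtracted): 110 × 190, A = 20 900 mm², y = 115 mm, Ī = 62 874 167 mm⁴.
By symmetry the centroid is at mid-height, ȳ = 115 mm.
All pieces are centred on the centroidal x-axis, so I = ΣĪ (holes subtracted) = 89 213 333 mm⁴.
Radius of gyration: k = √(I/A) = √(89 213 333 / 13 600) = 80.9926 mm.

k_x ≈ 80.99 mm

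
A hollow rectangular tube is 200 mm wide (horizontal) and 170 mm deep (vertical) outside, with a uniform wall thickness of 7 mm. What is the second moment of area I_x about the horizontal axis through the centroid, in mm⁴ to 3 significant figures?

Break the section into simple shapes (no overlaps), measuring from the bottom-left corner of the bounding box.
Outer rectangle: 200 × 170, A = 34 000 mm², y = 85 mm, Ī = 81 883 333 mm⁴.
Inner void (subtracted): 186 × 156, A = 29 016 mm², y = 85 mm, Ī = 58 844 448 mm⁴.
By symmetry the centroid is at mid-height, ȳ = 85 mm.
All pieces are centred on the horizontal axis through the centroid, so I = ΣĪ (holes subtracted) = 23 038 885 mm⁴.

I_x ≈ 2.30 × 10⁷ mm⁴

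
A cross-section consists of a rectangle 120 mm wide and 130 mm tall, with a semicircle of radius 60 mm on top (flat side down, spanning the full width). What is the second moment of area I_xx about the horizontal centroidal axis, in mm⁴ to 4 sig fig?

I_xx ≈ 5.736 × 10⁷ mm⁴

Break the section into simple shapes (no overlaps), measuring from the bottom-left corner of the bounding box.
Rectangular body: 120 × 130, A = 15 600 mm², y = 65 mm, Ī = 21 970 000 mm⁴.
Semicircular cap: semicircle r = 60, A = 5654.87 mm², y = 155.465 mm, Ī = 1 422 450 mm⁴.
Centroid: ȳ = ΣA·y / ΣA = 89.0682 mm.
Transfer each piece to the horizontal centroidal axis using Ī + A·d² with d = y − 89.0682:
  rectangular body: d = -24.0682 mm → contributes +31 006 739 mm⁴
  semicircular cap: d = 66.3966 mm → contributes +26 351 973 mm⁴
Total I = 57 358 712 mm⁴.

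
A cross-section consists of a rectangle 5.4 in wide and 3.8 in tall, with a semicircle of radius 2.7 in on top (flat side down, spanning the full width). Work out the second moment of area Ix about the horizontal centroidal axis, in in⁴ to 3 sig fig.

Ix ≈ 98.7 in⁴

Break the section into simple shapes (no overlaps), measuring from the bottom-left corner of the bounding box.
Rectangular body: 5.4 × 3.8, A = 20.52 in², y = 1.9 in, Ī = 24.692 in⁴.
Semicircular cap: semicircle r = 2.7, A = 11.451 in², y = 4.9459 in, Ī = 5.8329 in⁴.
Centroid: ȳ = ΣA·y / ΣA = 2.991 in.
Transfer each piece to the horizontal centroidal axis using Ī + A·d² with d = y − 2.991:
  rectangular body: d = -1.091 in → contributes +49.115 in⁴
  semicircular cap: d = 1.955 in → contributes +49.597 in⁴
Total I = 98.713 in⁴.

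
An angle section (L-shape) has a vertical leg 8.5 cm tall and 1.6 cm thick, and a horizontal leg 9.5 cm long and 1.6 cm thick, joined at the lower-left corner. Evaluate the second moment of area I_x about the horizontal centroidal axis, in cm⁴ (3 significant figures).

I_x ≈ 163 cm⁴

Treat the section as a set of non-overlapping primitives; coordinates are from the bounding-box lower-left.
Vertical leg: 1.6 × 8.5, A = 13.6 cm², y = 4.25 cm, Ī = 81.883 cm⁴.
Horizontal leg (remainder): 7.9 × 1.6, A = 12.64 cm², y = 0.8 cm, Ī = 2.6965 cm⁴.
Centroid: ȳ = ΣA·y / ΣA = 2.5881 cm.
Transfer each piece to the horizontal centroidal axis using Ī + A·d² with d = y − 2.5881:
  vertical leg: d = 1.6619 cm → contributes +119.44 cm⁴
  horizontal leg (remainder): d = -1.7881 cm → contributes +43.111 cm⁴
Total I = 162.56 cm⁴.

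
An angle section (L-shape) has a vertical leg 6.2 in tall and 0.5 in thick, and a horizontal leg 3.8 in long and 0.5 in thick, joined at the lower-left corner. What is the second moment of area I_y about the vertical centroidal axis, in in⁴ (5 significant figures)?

Split into non-overlapping primitives; take the origin at the lower-left of the bounding box.
Vertical leg: 0.5 × 6.2, A = 3.1 in², x = 0.25 in, Ī = 0.06458333 in⁴.
Horizontal leg (remainder): 3.3 × 0.5, A = 1.65 in², x = 2.15 in, Ī = 1.497375 in⁴.
Centroid: x̄ = ΣA·x / ΣA = 0.91 in.
Transfer each piece to the vertical centroidal axis using Ī + A·d² with d = x − 0.91:
  vertical leg: d = -0.66 in → contributes +1.414943 in⁴
  horizontal leg (remainder): d = 1.24 in → contributes +4.034415 in⁴
Total I = 5.449358 in⁴.

I_y ≈ 5.4494 in⁴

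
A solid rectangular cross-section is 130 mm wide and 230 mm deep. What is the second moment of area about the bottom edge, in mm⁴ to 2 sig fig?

The section: 130 × 230, A = 29 900 mm², y = 115 mm, Ī = 131 809 167 mm⁴.
Transfer it to the base of the section using Ī + A·d² with d = y − 0:
  the section: d = 115 mm → contributes +527 236 667 mm⁴
Total I = 527 236 667 mm⁴.

I_base ≈ 5.3 × 10⁸ mm⁴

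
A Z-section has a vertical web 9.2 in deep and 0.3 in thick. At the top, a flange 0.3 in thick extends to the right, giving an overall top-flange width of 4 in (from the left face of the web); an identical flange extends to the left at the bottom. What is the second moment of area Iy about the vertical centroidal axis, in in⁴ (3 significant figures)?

Decompose the section into non-overlapping parts with the origin at the bottom-left of its bounding rectangle.
Web: 0.3 × 9.2, A = 2.76 in², x = 3.85 in, Ī = 0.0207 in⁴.
Top flange (beyond web): 3.7 × 0.3, A = 1.11 in², x = 5.85 in, Ī = 1.2663 in⁴.
Bottom flange (beyond web): 3.7 × 0.3, A = 1.11 in², x = 1.85 in, Ī = 1.2663 in⁴.
Centroid: x̄ = ΣA·x / ΣA = 3.85 in.
Transfer each piece to the vertical centroidal axis using Ī + A·d² with d = x − 3.85:
  web: d = 0 in → contributes +0.0207 in⁴
  top flange (beyond web): d = 2 in → contributes +5.7063 in⁴
  bottom flange (beyond web): d = -2 in → contributes +5.7063 in⁴
Total I = 11.433 in⁴.

Iy ≈ 11.4 in⁴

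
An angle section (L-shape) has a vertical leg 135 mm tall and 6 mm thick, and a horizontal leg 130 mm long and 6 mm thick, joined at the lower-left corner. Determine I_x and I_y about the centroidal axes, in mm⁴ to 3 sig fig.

Break the section into simple shapes (no overlaps), measuring from the bottom-left corner of the bounding box.
Vertical leg: 6 × 135, A = 810 mm², y = 67.5 mm, Ī = 1 230 188 mm⁴.
Horizontal leg (remainder): 124 × 6, A = 744 mm², y = 3 mm, Ī = 2 232 mm⁴.
Centroid: ȳ = ΣA·y / ΣA = 36.62 mm.
Transfer each piece to the centroidal x-axis using Ī + A·d² with d = y − 36.62:
  vertical leg: d = 30.88 mm → contributes +2 002 598 mm⁴
  horizontal leg (remainder): d = -33.62 mm → contributes +843 163 mm⁴
Total I = 2 845 761 mm⁴.
For the y-axis: x̄ = 34.12 mm.
Repeating about the centroidal y-axis gives I_y = 2 594 194 mm⁴.

I_x ≈ 2.85 × 10⁶ mm⁴, I_y ≈ 2.59 × 10⁶ mm⁴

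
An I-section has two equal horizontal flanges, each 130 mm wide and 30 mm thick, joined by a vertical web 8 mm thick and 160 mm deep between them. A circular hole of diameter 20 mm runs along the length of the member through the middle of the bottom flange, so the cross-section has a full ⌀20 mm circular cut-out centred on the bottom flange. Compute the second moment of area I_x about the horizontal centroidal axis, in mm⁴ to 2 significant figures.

I_x ≈ 7.1 × 10⁷ mm⁴

Decompose the section into non-overlapping parts with the origin at the bottom-left of its bounding rectangle.
Bottom flange: 130 × 30, A = 3 900 mm², y = 15 mm, Ī = 292 500 mm⁴.
Web: 8 × 160, A = 1 280 mm², y = 110 mm, Ī = 2 730 667 mm⁴.
Top flange: 130 × 30, A = 3 900 mm², y = 205 mm, Ī = 292 500 mm⁴.
Hole (subtracted): ⌀20, A = 314.2 mm², y = 15 mm, Ī = 7 854 mm⁴.
Centroid: ȳ = ΣA·y / ΣA = 113.4 mm.
Transfer each piece to the horizontal centroidal axis using Ī + A·d² with d = y − 113.4:
  bottom flange: d = -98.4 mm → contributes +38 058 098 mm⁴
  web: d = -3.405 mm → contributes +2 745 504 mm⁴
  top flange: d = 91.6 mm → contributes +33 012 320 mm⁴
  hole: d = -98.4 mm → contributes −3 050 011 mm⁴
Total I = 70 765 911 mm⁴.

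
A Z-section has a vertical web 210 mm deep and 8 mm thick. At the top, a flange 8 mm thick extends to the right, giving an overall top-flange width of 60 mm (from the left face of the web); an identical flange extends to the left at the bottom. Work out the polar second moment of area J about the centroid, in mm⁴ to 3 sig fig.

Break the section into simple shapes (no overlaps), measuring from the bottom-left corner of the bounding box.
Web: 8 × 210, A = 1 680 mm², y = 105 mm, Ī = 6 174 000 mm⁴.
Top flange (beyond web): 52 × 8, A = 416 mm², y = 206 mm, Ī = 2218.7 mm⁴.
Bottom flange (beyond web): 52 × 8, A = 416 mm², y = 4 mm, Ī = 2218.7 mm⁴.
Centroid: ȳ = ΣA·y / ΣA = 105 mm.
Transfer each piece to the centroidal x-axis using Ī + A·d² with d = y − 105:
  web: d = 0 mm → contributes +6 174 000 mm⁴
  top flange (beyond web): d = 101 mm → contributes +4 245 835 mm⁴
  bottom flange (beyond web): d = -101 mm → contributes +4 245 835 mm⁴
Total I = 14 665 669 mm⁴.
For the y-axis: x̄ = 56 mm.
Repeating about the centroidal y-axis gives I_y = 945 237 mm⁴.
Polar second moment: J = I_x + I_y = 15 610 907 mm⁴.

J ≈ 1.56 × 10⁷ mm⁴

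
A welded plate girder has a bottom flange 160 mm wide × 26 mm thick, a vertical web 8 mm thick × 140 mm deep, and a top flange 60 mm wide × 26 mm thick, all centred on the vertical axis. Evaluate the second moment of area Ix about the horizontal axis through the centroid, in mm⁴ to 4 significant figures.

Break the section into simple shapes (no overlaps), measuring from the bottom-left corner of the bounding box.
Bottom plate: 160 × 26, A = 4 160 mm², y = 13 mm, Ī = 234 347 mm⁴.
Web plate: 8 × 140, A = 1 120 mm², y = 96 mm, Ī = 1 829 333 mm⁴.
Top plate: 60 × 26, A = 1 560 mm², y = 179 mm, Ī = 87 880 mm⁴.
Centroid: ȳ = ΣA·y / ΣA = 64.4503 mm.
Transfer each piece to the horizontal axis through the centroid using Ī + A·d² with d = y − 64.4503:
  bottom plate: d = -51.4503 mm → contributes +11 246 418 mm⁴
  web plate: d = 31.5497 mm → contributes +2 944 163 mm⁴
  top plate: d = 114.55 mm → contributes +20 557 631 mm⁴
Total I = 34 748 213 mm⁴.

Ix ≈ 3.475 × 10⁷ mm⁴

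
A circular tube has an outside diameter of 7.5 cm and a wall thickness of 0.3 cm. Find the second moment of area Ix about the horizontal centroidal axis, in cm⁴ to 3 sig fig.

Ix ≈ 44.0 cm⁴

Decompose the section into non-overlapping parts with the origin at the bottom-left of its bounding rectangle.
Outer circle: ⌀7.5, A = 44.179 cm², y = 3.75 cm, Ī = 155.32 cm⁴.
Bore (subtracted): ⌀6.9, A = 37.393 cm², y = 3.75 cm, Ī = 111.27 cm⁴.
By symmetry the centroid is at mid-height, ȳ = 3.75 cm.
All pieces are centred on the horizontal centroidal axis, so I = ΣĪ (holes subtracted) = 44.049 cm⁴.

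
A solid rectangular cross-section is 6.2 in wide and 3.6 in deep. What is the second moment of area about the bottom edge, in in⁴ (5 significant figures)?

The section: 6.2 × 3.6, A = 22.32 in², y = 1.8 in, Ī = 24.1056 in⁴.
Transfer it to the base of the section using Ī + A·d² with d = y − 0:
  the section: d = 1.8 in → contributes +96.4224 in⁴
Total I = 96.4224 in⁴.

I_base ≈ 96.422 in⁴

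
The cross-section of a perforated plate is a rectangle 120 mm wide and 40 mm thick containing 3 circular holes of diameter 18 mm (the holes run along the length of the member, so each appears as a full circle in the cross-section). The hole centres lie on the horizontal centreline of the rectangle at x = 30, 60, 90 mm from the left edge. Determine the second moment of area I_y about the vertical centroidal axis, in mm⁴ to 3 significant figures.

Split into non-overlapping primitives; take the origin at the lower-left of the bounding box.
Plate: 120 × 40, A = 4 800 mm², x = 60 mm, Ī = 5 760 000 mm⁴.
Hole 1 (subtracted): ⌀18, A = 254.47 mm², x = 30 mm, Ī = 5 153 mm⁴.
Hole 2 (subtracted): ⌀18, A = 254.47 mm², x = 60 mm, Ī = 5 153 mm⁴.
Hole 3 (subtracted): ⌀18, A = 254.47 mm², x = 90 mm, Ī = 5 153 mm⁴.
By symmetry the centroid is at mid-width, x̄ = 60 mm.
Transfer each piece to the vertical centroidal axis using Ī + A·d² with d = x − 60:
  plate: d = 0 mm → contributes +5 760 000 mm⁴
  hole 1: d = -30 mm → contributes −234 175 mm⁴
  hole 2: d = 0 mm → contributes −5 153 mm⁴
  hole 3: d = 30 mm → contributes −234 175 mm⁴
Total I = 5 286 497 mm⁴.

I_y ≈ 5.29 × 10⁶ mm⁴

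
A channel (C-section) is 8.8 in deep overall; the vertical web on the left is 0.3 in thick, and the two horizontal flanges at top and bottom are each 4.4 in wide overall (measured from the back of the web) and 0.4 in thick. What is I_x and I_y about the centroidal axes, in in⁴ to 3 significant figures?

I_x ≈ 74.9 in⁴, I_y ≈ 11.7 in⁴

Split into non-overlapping primitives; take the origin at the lower-left of the bounding box.
Web: 0.3 × 8.8, A = 2.64 in², y = 4.4 in, Ī = 17.037 in⁴.
Top flange (beyond web): 4.1 × 0.4, A = 1.64 in², y = 8.6 in, Ī = 0.021867 in⁴.
Bottom flange (beyond web): 4.1 × 0.4, A = 1.64 in², y = 0.2 in, Ī = 0.021867 in⁴.
By symmetry the centroid is at mid-height, ȳ = 4.4 in.
Transfer each piece to the centroidal x-axis using Ī + A·d² with d = y − 4.4:
  web: d = 0 in → contributes +17.037 in⁴
  top flange (beyond web): d = 4.2 in → contributes +28.951 in⁴
  bottom flange (beyond web): d = -4.2 in → contributes +28.951 in⁴
Total I = 74.94 in⁴.
For the y-axis: x̄ = 1.3689 in.
Repeating about the centroidal y-axis gives I_y = 11.694 in⁴.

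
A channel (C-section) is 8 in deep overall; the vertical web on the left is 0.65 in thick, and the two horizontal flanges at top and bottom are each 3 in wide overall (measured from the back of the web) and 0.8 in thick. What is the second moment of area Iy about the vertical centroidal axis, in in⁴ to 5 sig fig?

Split into non-overlapping primitives; take the origin at the lower-left of the bounding box.
Web: 0.65 × 8, A = 5.2 in², x = 0.325 in, Ī = 0.1830833 in⁴.
Top flange (beyond web): 2.35 × 0.8, A = 1.88 in², x = 1.825 in, Ī = 0.8651917 in⁴.
Bottom flange (beyond web): 2.35 × 0.8, A = 1.88 in², x = 1.825 in, Ī = 0.8651917 in⁴.
Centroid: x̄ = ΣA·x / ΣA = 0.9544643 in.
Transfer each piece to the vertical centroidal axis using Ī + A·d² with d = x − 0.9544643:
  web: d = -0.6294643 in → contributes +2.243455 in⁴
  top flange (beyond web): d = 0.8705357 in → contributes +2.289917 in⁴
  bottom flange (beyond web): d = 0.8705357 in → contributes +2.289917 in⁴
Total I = 6.823288 in⁴.

Iy ≈ 6.8233 in⁴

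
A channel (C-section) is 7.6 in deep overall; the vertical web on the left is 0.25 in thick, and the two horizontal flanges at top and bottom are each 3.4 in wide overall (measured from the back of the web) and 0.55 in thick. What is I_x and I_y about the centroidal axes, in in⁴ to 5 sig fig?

I_x ≈ 52.287 in⁴, I_y ≈ 6.4214 in⁴

Treat the section as a set of non-overlapping primitives; coordinates are from the bounding-box lower-left.
Web: 0.25 × 7.6, A = 1.9 in², y = 3.8 in, Ī = 9.145333 in⁴.
Top flange (beyond web): 3.15 × 0.55, A = 1.7325 in², y = 7.325 in, Ī = 0.04367344 in⁴.
Bottom flange (beyond web): 3.15 × 0.55, A = 1.7325 in², y = 0.275 in, Ī = 0.04367344 in⁴.
By symmetry the centroid is at mid-height, ȳ = 3.8 in.
Transfer each piece to the centroidal x-axis using Ī + A·d² with d = y − 3.8:
  web: d = 0 in → contributes +9.145333 in⁴
  top flange (beyond web): d = 3.525 in → contributes +21.57107 in⁴
  bottom flange (beyond web): d = -3.525 in → contributes +21.57107 in⁴
Total I = 52.28747 in⁴.
For the y-axis: x̄ = 1.22295 in.
Repeating about the centroidal y-axis gives I_y = 6.421395 in⁴.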